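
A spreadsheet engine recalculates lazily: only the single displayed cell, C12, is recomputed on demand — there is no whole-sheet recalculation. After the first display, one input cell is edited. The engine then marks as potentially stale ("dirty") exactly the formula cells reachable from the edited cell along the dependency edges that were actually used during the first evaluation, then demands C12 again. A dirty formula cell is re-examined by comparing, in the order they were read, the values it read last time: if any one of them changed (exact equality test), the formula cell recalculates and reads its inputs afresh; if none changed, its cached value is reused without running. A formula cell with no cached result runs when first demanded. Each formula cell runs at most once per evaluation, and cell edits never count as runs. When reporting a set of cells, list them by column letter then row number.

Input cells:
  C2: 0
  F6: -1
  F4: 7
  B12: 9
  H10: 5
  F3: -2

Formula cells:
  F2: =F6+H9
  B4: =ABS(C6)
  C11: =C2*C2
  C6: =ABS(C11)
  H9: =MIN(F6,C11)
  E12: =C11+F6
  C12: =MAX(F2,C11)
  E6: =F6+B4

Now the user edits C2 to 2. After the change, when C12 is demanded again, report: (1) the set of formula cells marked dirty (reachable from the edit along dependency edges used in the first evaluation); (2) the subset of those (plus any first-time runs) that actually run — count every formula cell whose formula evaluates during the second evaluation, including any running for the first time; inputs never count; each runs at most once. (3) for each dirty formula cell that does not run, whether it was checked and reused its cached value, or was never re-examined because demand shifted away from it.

Marked dirty: C11, C12, F2, H9.
Formula cells that run: C11, C12, H9 — 3 in total.
Checked but reused from cache: F2.
Key observation: the cutoff stops propagation at F2 — its inputs' values are unchanged, so it reuses its cache.

First evaluation (everything demanded from the output):
  C11 = 0 * 0 = 0
  H9 = MIN(-1, 0) = -1
  F2 = -1 + -1 = -2
  C12 = MAX(-2, 0) = 0

Propagation after the edit:
  C11: runs — C2 0->2; C2 0->2; result 4.
  H9: runs — C11 0->4; result -1 (same value as before).
  F2: checked — values it read are unchanged (F6 unchanged, H9 unchanged); reused cached -2 without running.
  C12: runs — C11 0->4; result 4.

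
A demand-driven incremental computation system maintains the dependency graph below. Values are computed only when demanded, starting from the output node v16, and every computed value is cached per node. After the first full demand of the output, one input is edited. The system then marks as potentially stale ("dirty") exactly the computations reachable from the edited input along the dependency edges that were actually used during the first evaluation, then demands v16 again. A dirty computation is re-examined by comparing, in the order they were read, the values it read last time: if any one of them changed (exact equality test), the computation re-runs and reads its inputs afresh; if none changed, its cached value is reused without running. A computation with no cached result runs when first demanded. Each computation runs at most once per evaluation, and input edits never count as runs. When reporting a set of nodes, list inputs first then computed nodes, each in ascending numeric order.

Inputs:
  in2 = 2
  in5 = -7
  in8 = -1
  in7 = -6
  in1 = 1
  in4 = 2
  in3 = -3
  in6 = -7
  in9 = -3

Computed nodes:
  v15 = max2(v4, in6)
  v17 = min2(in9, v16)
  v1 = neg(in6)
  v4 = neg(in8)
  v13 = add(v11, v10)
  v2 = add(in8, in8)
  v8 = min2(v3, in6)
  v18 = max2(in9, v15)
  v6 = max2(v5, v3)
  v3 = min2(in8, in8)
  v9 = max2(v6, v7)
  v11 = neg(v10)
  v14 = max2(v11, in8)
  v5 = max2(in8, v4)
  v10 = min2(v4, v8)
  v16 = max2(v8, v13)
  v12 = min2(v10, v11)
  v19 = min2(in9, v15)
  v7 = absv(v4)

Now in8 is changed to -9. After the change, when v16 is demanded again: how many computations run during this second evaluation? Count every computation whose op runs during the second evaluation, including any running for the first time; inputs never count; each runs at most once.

First evaluation (everything demanded from the output):
  v3 = min2(-1, -1) = -1
  v4 = neg(-1) = 1
  v8 = min2(-1, -7) = -7
  v10 = min2(1, -7) = -7
  v11 = neg(-7) = 7
  v13 = add(7, -7) = 0
  v16 = max2(-7, 0) = 0

Propagation after the edit:
  v3: runs — in8 -1->-9; in8 -1->-9; result -9.
  v4: runs — in8 -1->-9; result 9.
  v8: runs — v3 -1->-9; result -9.
  v10: runs — v4 1->9; v8 -7->-9; result -9.
  v11: runs — v10 -7->-9; result 9.
  v13: runs — v11 7->9; v10 -7->-9; result 0 (same value as before).
  v16: runs — v8 -7->-9; result 0 (same value as before).

Computations that run: v3, v4, v8, v10, v11, v13, v16 — 7 in total.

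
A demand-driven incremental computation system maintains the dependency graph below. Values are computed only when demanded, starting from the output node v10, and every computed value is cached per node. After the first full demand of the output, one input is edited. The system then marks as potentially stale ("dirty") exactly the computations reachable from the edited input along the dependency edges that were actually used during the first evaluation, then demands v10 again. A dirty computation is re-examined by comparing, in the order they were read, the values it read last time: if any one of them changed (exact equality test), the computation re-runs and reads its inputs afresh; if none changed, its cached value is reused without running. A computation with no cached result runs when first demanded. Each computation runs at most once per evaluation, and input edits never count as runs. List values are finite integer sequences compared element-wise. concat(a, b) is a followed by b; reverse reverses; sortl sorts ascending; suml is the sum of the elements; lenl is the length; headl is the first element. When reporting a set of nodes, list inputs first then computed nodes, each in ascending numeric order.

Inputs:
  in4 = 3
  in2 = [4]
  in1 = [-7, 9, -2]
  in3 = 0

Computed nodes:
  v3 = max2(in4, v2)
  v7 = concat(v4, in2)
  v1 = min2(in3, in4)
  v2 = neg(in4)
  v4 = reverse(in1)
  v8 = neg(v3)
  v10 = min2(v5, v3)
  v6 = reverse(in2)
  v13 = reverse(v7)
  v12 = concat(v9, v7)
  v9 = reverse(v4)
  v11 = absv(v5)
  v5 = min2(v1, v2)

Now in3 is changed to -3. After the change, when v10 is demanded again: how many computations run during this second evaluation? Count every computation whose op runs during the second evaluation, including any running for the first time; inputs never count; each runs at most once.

First evaluation (everything demanded from the output):
  v1 = min2(0, 3) = 0
  v2 = neg(3) = -3
  v3 = max2(3, -3) = 3
  v5 = min2(0, -3) = -3
  v10 = min2(-3, 3) = -3

Propagation after the edit:
  v1: runs — in3 0->-3; result -3.
  v5: runs — v1 0->-3; result -3 (same value as before).
  v10: checked — values it read are unchanged (v5 unchanged, v3 unchanged); reused cached -3 without running.

Key observation: the change is absorbed at v5 — it re-runs but produces the same value, and the output's value is unchanged.

Computations that run: v1, v5 — 2 in total.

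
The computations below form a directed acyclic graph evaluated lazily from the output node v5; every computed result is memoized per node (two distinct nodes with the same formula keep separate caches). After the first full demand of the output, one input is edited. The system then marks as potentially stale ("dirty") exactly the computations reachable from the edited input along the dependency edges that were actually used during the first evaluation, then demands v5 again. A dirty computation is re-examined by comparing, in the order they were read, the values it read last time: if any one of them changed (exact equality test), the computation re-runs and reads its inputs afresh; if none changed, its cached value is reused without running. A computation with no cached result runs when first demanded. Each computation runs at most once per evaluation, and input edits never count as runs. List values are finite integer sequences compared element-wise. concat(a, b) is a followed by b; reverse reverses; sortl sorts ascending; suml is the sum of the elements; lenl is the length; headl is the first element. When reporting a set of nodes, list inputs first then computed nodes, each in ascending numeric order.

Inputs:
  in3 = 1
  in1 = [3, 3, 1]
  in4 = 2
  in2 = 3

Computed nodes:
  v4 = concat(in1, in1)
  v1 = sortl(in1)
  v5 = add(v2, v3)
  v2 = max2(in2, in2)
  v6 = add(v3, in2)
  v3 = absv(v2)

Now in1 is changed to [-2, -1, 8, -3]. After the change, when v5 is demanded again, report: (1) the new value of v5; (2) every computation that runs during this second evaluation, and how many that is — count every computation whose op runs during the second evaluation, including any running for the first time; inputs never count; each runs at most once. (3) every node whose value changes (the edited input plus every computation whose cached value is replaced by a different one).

First demand of the output computes:
  v2 = max2(3, 3) = 3
  v3 = absv(3) = 3
  v5 = add(3, 3) = 6

After the edit, cleaning proceeds:
  in1 only reaches undemanded nodes; the second demand re-runs nothing.

Note the shortcut — in1 feeds only undemanded nodes, so no recomputation happens.

Demanding v5 again yields 6.
0 computations run: none.
The nodes whose values change: in1.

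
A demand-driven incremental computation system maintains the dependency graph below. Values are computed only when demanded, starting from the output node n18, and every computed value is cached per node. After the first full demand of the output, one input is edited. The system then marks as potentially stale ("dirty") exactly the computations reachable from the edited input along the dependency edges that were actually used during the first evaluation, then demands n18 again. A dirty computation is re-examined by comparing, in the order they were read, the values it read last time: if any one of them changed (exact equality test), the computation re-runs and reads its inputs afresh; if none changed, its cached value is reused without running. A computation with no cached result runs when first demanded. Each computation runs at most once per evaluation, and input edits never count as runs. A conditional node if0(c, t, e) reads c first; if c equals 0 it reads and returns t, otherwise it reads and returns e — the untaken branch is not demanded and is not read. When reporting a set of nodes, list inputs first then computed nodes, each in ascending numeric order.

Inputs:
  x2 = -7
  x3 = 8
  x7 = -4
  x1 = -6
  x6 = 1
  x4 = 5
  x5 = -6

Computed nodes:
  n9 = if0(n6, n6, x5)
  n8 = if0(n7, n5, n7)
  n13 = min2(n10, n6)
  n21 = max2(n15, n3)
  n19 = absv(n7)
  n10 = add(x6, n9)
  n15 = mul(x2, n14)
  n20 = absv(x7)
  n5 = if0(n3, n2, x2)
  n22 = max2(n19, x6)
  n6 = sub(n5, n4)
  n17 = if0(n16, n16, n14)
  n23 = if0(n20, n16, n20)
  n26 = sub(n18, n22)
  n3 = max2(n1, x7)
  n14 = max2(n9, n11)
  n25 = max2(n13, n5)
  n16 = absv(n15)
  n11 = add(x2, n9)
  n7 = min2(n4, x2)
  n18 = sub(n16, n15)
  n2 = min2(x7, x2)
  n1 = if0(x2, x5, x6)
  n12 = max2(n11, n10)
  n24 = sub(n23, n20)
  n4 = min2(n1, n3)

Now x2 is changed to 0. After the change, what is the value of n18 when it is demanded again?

First evaluation (everything demanded from the output):
  n1 = if0(x2=-7 -> else branch x6) = 1
  n3 = max2(1, -4) = 1
  n4 = min2(1, 1) = 1
  n5 = if0(n3=1 -> else branch x2) = -7
  n6 = sub(-7, 1) = -8
  n9 = if0(n6=-8 -> else branch x5) = -6
  n11 = add(-7, -6) = -13
  n14 = max2(-6, -13) = -6
  n15 = mul(-7, -6) = 42
  n16 = absv(42) = 42
  n18 = sub(42, 42) = 0

Propagation after the edit:
  n1: runs — x2 -7->0; result -6.
  n3: runs — n1 1->-6; result -4.
  n4: runs — n1 1->-6; n3 1->-4; result -6.
  n5: runs — n3 1->-4; x2 -7->0; result 0.
  n6: runs — n5 -7->0; n4 1->-6; result 6.
  n9: runs — n6 -8->6; result -6 (same value as before).
  n11: runs — x2 -7->0; result -6.
  n14: runs — n11 -13->-6; result -6 (same value as before).
  n15: runs — x2 -7->0; result 0.
  n16: runs — n15 42->0; result 0.
  n18: runs — n16 42->0; n15 42->0; result 0 (same value as before).

New value of n18: 0.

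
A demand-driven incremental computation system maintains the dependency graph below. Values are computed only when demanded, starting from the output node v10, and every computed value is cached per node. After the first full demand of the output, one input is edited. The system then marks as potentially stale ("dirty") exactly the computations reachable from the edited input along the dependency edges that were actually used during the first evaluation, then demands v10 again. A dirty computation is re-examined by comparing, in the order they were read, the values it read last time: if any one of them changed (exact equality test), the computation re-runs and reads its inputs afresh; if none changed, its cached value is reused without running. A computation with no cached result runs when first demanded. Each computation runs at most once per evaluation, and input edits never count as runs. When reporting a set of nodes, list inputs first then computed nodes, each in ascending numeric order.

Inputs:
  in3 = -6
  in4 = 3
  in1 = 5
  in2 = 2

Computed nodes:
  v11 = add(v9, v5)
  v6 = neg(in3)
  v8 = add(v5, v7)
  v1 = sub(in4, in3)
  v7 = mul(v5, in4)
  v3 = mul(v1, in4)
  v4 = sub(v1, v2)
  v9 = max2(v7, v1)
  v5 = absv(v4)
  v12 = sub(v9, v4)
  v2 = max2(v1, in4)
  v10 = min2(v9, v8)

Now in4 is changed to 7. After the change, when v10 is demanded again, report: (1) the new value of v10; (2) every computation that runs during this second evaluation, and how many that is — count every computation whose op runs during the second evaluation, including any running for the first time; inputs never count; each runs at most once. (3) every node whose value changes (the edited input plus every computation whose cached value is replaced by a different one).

First evaluation (everything demanded from the output):
  v1 = sub(3, -6) = 9
  v2 = max2(9, 3) = 9
  v4 = sub(9, 9) = 0
  v5 = absv(0) = 0
  v7 = mul(0, 3) = 0
  v8 = add(0, 0) = 0
  v9 = max2(0, 9) = 9
  v10 = min2(9, 0) = 0

Propagation after the edit:
  v1: runs — in4 3->7; result 13.
  v2: runs — v1 9->13; in4 3->7; result 13.
  v4: runs — v1 9->13; v2 9->13; result 0 (same value as before).
  v5: checked — values it read are unchanged (v4 unchanged); reused cached 0 without running.
  v7: runs — in4 3->7; result 0 (same value as before).
  v8: checked — values it read are unchanged (v5 unchanged, v7 unchanged); reused cached 0 without running.
  v9: runs — v1 9->13; result 13.
  v10: runs — v9 9->13; result 0 (same value as before).

Key observation: the cutoff stops propagation at v5 — its inputs' values are unchanged, so it reuses its cache.

New value of v10: 0.
Computations that run: v1, v2, v4, v7, v9, v10 — 6 in total.
Values that change: in4, v1, v2, v9.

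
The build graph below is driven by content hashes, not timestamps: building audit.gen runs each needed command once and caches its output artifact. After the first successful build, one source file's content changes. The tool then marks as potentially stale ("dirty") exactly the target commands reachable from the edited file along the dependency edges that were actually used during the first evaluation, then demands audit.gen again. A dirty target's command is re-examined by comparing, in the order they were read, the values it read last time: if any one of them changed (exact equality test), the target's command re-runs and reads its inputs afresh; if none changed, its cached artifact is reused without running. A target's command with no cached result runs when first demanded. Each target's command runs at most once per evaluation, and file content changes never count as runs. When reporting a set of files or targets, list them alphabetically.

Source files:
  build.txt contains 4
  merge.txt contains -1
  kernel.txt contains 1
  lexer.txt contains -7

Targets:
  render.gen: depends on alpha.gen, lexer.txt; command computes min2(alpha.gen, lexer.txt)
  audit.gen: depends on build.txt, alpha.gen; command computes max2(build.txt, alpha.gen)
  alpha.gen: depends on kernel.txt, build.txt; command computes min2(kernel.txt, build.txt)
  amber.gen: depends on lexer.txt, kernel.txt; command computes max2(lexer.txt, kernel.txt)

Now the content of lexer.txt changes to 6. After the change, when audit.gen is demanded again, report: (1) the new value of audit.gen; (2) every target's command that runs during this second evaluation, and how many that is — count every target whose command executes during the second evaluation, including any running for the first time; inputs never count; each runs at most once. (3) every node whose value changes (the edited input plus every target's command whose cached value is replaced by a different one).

Initial pass — values computed on the first demand:
  alpha.gen = min2(1, 4) = 1
  audit.gen = max2(4, 1) = 4

Second demand — change propagation:
  no demanded computation ever read lexer.txt, so the edit dirties nothing and nothing runs.

The important point: nothing the output needs ever reads lexer.txt, so the edit is invisible to it.

audit.gen now evaluates to 4.
Run set: none (0 run).
Changed values: lexer.txt.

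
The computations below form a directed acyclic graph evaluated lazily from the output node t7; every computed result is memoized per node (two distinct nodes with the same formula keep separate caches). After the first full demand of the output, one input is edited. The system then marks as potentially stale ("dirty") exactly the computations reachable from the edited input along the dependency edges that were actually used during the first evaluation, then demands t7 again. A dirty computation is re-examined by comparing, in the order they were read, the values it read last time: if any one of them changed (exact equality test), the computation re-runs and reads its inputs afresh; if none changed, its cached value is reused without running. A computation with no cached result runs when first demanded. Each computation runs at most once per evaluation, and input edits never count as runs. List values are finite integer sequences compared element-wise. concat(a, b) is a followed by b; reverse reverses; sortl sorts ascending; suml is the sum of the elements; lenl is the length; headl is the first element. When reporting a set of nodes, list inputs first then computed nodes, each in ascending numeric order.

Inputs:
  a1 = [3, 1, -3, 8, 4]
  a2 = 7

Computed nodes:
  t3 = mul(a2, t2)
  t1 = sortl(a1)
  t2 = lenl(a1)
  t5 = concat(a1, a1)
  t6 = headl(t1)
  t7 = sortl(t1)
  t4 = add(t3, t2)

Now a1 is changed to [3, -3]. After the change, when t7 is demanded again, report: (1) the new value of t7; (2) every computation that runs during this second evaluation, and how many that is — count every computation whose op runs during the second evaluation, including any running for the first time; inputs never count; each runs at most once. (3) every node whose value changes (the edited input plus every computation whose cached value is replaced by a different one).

First demand of the output computes:
  t1 = sortl([3, 1, -3, 8, 4]) = [-3, 1, 3, 4, 8]
  t7 = sortl([-3, 1, 3, 4, 8]) = [-3, 1, 3, 4, 8]

After the edit, cleaning proceeds:
  t1: a read changed (a1 [3, 1, -3, 8, 4]->[3, -3]) — executes, giving [-3, 3].
  t7: a read changed (t1 [-3, 1, 3, 4, 8]->[-3, 3]) — executes, giving [-3, 3].

Demanding t7 again yields [-3, 3].
2 computations run: t1, t7.
The nodes whose values change: a1, t1, t7.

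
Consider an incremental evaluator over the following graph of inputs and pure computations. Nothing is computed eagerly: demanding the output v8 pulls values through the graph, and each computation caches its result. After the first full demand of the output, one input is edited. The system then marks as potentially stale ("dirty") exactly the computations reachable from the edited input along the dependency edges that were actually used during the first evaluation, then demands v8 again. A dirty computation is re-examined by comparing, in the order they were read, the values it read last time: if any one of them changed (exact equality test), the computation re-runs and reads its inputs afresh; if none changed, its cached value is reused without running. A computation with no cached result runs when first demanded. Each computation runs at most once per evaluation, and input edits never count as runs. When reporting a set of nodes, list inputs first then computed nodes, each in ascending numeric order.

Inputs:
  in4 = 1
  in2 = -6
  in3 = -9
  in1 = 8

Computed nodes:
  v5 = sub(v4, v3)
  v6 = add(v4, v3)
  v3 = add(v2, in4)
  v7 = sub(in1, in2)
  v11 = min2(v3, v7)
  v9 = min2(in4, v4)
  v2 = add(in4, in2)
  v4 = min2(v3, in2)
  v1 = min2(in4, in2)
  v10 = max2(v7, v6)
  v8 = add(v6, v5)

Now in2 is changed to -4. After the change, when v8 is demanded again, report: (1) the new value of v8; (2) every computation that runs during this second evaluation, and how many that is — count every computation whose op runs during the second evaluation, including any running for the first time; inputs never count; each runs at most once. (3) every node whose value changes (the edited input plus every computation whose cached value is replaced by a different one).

v8 now evaluates to -8.
Run set: v2, v3, v4, v5, v6, v8 (6 run).
Changed values: in2, v2, v3, v4, v6, v8.

Initial pass — values computed on the first demand:
  v2 = add(1, -6) = -5
  v3 = add(-5, 1) = -4
  v4 = min2(-4, -6) = -6
  v5 = sub(-6, -4) = -2
  v6 = add(-6, -4) = -10
  v8 = add(-10, -2) = -12

Second demand — change propagation:
  v2: re-runs because in2 -6->-4; new result -3.
  v3: re-runs because v2 -5->-3; new result -2.
  v4: re-runs because v3 -4->-2; in2 -6->-4; new result -4.
  v5: re-runs because v4 -6->-4; v3 -4->-2; new result -2 (unchanged).
  v6: re-runs because v4 -6->-4; v3 -4->-2; new result -6.
  v8: re-runs because v6 -10->-6; new result -8.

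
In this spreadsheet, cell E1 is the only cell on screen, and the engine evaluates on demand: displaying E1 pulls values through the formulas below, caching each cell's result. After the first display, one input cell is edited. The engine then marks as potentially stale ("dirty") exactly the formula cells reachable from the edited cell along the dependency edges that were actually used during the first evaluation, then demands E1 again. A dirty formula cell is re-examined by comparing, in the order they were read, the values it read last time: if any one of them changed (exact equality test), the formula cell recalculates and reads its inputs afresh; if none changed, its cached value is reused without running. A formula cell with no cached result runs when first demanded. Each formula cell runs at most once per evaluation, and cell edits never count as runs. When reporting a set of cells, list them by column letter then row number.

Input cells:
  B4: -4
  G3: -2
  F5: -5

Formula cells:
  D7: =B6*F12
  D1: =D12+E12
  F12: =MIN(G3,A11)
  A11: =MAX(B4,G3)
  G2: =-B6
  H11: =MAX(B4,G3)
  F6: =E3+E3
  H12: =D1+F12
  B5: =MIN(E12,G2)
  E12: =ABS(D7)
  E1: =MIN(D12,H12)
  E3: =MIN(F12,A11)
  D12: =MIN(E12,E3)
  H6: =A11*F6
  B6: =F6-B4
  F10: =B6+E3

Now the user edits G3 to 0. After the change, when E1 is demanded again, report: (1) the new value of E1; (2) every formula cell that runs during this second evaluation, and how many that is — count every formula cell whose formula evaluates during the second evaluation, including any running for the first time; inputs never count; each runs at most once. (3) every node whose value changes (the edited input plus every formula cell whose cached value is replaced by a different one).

Initial pass — values computed on the first demand:
  A11 = MAX(-4, -2) = -2
  F12 = MIN(-2, -2) = -2
  E3 = MIN(-2, -2) = -2
  F6 = -2 + -2 = -4
  B6 = -4 - -4 = 0
  D7 = 0 * -2 = 0
  E12 = ABS(0) = 0
  D12 = MIN(0, -2) = -2
  D1 = -2 + 0 = -2
  H12 = -2 + -2 = -4
  E1 = MIN(-2, -4) = -4

Second demand — change propagation:
  A11: re-runs because G3 -2->0; new result 0.
  F12: re-runs because G3 -2->0; A11 -2->0; new result 0.
  E3: re-runs because F12 -2->0; A11 -2->0; new result 0.
  F6: re-runs because E3 -2->0; E3 -2->0; new result 0.
  B6: re-runs because F6 -4->0; new result 4.
  D7: re-runs because B6 0->4; F12 -2->0; new result 0 (unchanged).
  E12: re-examined; everything it read last time is the same (D7 unchanged) — cache 0 kept, no run.
  D12: re-runs because E3 -2->0; new result 0.
  D1: re-runs because D12 -2->0; new result 0.
  H12: re-runs because D1 -2->0; F12 -2->0; new result 0.
  E1: re-runs because D12 -2->0; H12 -4->0; new result 0.

The important point: at E12 every value read last time is unchanged, so the dirty flag clears without a run.

E1 now evaluates to 0.
Run set: A11, B6, D1, D7, D12, E1, E3, F6, F12, H12 (10 run).
Changed values: A11, B6, D1, D12, E1, E3, F6, F12, G3, H12.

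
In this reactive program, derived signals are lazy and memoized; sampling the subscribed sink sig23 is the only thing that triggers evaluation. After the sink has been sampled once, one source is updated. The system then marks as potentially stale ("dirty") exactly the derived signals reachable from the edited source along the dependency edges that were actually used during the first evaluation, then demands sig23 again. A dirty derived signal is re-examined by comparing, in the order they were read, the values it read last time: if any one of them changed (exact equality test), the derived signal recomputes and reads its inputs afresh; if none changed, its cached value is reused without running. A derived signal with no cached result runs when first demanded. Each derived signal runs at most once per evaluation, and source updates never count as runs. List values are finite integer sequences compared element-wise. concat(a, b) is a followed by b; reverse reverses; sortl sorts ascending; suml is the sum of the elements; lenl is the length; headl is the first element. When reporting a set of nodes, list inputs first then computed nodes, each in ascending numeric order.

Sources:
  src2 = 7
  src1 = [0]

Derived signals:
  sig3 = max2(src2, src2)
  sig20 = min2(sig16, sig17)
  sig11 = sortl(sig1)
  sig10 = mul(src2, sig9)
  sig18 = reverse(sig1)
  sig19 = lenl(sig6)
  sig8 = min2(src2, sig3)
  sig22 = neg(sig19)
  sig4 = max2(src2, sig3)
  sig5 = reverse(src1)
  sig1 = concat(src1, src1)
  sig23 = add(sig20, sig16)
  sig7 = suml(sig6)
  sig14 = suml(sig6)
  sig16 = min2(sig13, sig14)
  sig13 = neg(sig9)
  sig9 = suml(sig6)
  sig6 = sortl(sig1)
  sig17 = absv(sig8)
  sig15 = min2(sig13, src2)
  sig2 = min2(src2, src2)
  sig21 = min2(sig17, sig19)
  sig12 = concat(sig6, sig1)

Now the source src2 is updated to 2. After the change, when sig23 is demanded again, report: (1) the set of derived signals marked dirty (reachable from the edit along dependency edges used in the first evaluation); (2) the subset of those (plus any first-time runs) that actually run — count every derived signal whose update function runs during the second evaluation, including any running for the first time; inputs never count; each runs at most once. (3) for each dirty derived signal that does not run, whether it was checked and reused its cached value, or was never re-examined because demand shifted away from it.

The edit dirties: sig3, sig8, sig17, sig20, sig23.
4 derived signals run: sig3, sig8, sig17, sig20.
Cache hits after checking: sig23.
Note the absorption at sig20: it re-runs yet its value is the same, leaving the output's value untouched.

First demand of the output computes:
  sig1 = concat([0], [0]) = [0, 0]
  sig3 = max2(7, 7) = 7
  sig6 = sortl([0, 0]) = [0, 0]
  sig8 = min2(7, 7) = 7
  sig9 = suml([0, 0]) = 0
  sig13 = neg(0) = 0
  sig14 = suml([0, 0]) = 0
  sig16 = min2(0, 0) = 0
  sig17 = absv(7) = 7
  sig20 = min2(0, 7) = 0
  sig23 = add(0, 0) = 0

After the edit, cleaning proceeds:
  sig3: a read changed (src2 7->2; src2 7->2) — executes, giving 2.
  sig8: a read changed (src2 7->2; sig3 7->2) — executes, giving 2.
  sig17: a read changed (sig8 7->2) — executes, giving 2.
  sig20: a read changed (sig17 7->2) — executes, giving 0 — identical to its old value.
  sig23: dirty, but its reads are unchanged (sig20 unchanged, sig16 unchanged); cached 0 stands.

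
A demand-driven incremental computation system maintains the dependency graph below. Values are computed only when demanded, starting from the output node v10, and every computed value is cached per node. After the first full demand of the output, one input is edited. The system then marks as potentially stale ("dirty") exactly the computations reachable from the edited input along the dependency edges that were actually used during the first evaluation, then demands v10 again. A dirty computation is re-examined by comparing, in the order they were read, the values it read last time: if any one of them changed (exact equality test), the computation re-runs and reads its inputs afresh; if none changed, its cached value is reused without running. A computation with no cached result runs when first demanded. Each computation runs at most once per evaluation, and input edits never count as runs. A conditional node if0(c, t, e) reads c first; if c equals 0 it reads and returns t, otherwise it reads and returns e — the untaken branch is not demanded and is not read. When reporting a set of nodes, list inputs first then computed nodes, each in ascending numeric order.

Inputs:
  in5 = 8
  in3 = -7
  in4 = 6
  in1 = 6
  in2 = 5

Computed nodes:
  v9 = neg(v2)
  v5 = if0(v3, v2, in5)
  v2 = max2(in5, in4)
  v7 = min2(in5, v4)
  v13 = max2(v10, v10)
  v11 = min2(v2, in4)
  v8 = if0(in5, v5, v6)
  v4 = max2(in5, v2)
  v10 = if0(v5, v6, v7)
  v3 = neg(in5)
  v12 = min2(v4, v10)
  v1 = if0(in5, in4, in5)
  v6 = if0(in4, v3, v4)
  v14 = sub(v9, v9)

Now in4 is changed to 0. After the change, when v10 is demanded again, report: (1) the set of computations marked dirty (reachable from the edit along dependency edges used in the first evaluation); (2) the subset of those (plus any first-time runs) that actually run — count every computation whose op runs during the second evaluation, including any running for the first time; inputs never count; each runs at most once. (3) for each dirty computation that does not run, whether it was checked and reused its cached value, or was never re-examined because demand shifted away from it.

First evaluation (everything demanded from the output):
  v2 = max2(8, 6) = 8
  v3 = neg(8) = -8
  v4 = max2(8, 8) = 8
  v5 = if0(v3=-8 -> else branch in5) = 8
  v7 = min2(8, 8) = 8
  v10 = if0(v5=8 -> else branch v7) = 8

Propagation after the edit:
  v2: runs — in4 6->0; result 8 (same value as before).
  v4: checked — values it read are unchanged (in5 unchanged, v2 unchanged); reused cached 8 without running.
  v7: checked — values it read are unchanged (in5 unchanged, v4 unchanged); reused cached 8 without running.
  v10: checked — values it read are unchanged (v5 unchanged, v7 unchanged); reused cached 8 without running.

Key observation: the change is absorbed at v2 — it re-runs but produces the same value, and the output's value is unchanged.

Marked dirty: v2, v4, v7, v10.
Computations that run: v2 — 1 in total.
Checked but reused from cache: v4, v7, v10.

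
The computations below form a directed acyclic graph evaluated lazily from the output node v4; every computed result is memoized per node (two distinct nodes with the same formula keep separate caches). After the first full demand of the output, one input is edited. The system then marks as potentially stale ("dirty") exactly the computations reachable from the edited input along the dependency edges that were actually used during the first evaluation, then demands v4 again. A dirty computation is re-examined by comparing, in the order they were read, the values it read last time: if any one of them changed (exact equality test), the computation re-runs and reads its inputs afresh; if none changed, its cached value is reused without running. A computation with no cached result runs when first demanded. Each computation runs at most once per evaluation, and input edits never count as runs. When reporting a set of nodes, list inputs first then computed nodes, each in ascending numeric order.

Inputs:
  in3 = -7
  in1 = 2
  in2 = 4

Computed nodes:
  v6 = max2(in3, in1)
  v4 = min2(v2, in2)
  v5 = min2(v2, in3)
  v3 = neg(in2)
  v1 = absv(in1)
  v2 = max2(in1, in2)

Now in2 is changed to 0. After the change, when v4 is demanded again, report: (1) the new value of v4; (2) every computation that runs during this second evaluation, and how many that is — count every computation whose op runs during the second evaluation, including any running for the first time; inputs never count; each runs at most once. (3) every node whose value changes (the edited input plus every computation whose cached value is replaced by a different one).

Demanding v4 again yields 0.
2 computations run: v2, v4.
The nodes whose values change: in2, v2, v4.

First demand of the output computes:
  v2 = max2(2, 4) = 4
  v4 = min2(4, 4) = 4

After the edit, cleaning proceeds:
  v2: a read changed (in2 4->0) — executes, giving 2.
  v4: a read changed (v2 4->2; in2 4->0) — executes, giving 0.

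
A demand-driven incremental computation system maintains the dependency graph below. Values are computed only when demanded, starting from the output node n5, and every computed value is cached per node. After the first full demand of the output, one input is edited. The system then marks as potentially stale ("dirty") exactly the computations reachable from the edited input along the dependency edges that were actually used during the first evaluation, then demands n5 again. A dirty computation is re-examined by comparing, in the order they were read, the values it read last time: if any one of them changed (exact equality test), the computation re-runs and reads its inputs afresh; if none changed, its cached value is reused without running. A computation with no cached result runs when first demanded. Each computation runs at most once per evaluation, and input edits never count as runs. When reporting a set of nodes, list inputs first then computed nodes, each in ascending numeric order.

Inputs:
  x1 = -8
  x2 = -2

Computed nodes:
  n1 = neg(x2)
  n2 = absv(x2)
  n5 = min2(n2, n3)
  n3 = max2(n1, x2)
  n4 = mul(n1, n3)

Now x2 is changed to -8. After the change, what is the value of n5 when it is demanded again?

First evaluation (everything demanded from the output):
  n1 = neg(-2) = 2
  n2 = absv(-2) = 2
  n3 = max2(2, -2) = 2
  n5 = min2(2, 2) = 2

Propagation after the edit:
  n1: runs — x2 -2->-8; result 8.
  n2: runs — x2 -2->-8; result 8.
  n3: runs — n1 2->8; x2 -2->-8; result 8.
  n5: runs — n2 2->8; n3 2->8; result 8.

New value of n5: 8.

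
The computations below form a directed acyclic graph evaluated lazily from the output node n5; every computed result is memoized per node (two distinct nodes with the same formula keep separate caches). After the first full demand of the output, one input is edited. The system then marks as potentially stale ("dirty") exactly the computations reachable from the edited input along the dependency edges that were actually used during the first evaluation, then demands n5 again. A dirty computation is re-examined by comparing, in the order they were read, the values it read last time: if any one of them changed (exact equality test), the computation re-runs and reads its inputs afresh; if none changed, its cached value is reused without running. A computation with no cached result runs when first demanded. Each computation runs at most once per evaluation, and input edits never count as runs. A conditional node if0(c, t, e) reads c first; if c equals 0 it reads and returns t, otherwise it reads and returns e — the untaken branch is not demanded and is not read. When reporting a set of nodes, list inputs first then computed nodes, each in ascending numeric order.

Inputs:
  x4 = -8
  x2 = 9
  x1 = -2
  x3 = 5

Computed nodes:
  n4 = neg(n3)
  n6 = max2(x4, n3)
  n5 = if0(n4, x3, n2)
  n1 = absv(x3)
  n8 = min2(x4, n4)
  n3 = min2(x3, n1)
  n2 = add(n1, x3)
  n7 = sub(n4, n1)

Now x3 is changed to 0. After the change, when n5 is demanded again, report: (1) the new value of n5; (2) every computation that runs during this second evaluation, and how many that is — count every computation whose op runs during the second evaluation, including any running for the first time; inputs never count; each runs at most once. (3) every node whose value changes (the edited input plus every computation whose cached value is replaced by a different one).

Demanding n5 again yields 0.
4 computations run: n1, n3, n4, n5.
The nodes whose values change: x3, n1, n3, n4, n5.
Note the branch switch — demand abandons n2, which is never re-examined.

First demand of the output computes:
  n1 = absv(5) = 5
  n2 = add(5, 5) = 10
  n3 = min2(5, 5) = 5
  n4 = neg(5) = -5
  n5 = if0(n4=-5 -> else branch n2) = 10

After the edit, cleaning proceeds:
  n1: a read changed (x3 5->0) — executes, giving 0.
  n2: stays stale; no demand reaches it after the flip.
  n3: a read changed (x3 5->0; n1 5->0) — executes, giving 0.
  n4: a read changed (n3 5->0) — executes, giving 0.
  n5: a read changed (n4 -5->0) — executes, giving 0.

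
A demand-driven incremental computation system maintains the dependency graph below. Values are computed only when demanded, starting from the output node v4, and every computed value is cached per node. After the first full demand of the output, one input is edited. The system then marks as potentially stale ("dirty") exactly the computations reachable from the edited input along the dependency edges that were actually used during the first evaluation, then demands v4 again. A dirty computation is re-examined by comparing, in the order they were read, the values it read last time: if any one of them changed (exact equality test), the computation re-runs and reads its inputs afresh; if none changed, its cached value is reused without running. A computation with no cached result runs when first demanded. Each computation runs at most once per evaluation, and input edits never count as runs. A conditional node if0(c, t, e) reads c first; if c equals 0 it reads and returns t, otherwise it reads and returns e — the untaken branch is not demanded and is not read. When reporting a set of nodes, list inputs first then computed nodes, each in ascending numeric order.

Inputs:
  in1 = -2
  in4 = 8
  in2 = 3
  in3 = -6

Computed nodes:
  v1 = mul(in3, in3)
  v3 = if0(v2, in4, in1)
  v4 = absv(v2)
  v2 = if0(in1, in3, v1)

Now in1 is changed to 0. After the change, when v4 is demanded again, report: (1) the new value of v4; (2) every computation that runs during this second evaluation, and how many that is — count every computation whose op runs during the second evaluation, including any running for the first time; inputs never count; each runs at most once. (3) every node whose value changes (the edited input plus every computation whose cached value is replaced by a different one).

New value of v4: 6.
Computations that run: v2, v4 — 2 in total.
Values that change: in1, v2, v4.

First evaluation (everything demanded from the output):
  v1 = mul(-6, -6) = 36
  v2 = if0(in1=-2 -> else branch v1) = 36
  v4 = absv(36) = 36

Propagation after the edit:
  v2: runs — in1 -2->0; result -6.
  v4: runs — v2 36->-6; result 6.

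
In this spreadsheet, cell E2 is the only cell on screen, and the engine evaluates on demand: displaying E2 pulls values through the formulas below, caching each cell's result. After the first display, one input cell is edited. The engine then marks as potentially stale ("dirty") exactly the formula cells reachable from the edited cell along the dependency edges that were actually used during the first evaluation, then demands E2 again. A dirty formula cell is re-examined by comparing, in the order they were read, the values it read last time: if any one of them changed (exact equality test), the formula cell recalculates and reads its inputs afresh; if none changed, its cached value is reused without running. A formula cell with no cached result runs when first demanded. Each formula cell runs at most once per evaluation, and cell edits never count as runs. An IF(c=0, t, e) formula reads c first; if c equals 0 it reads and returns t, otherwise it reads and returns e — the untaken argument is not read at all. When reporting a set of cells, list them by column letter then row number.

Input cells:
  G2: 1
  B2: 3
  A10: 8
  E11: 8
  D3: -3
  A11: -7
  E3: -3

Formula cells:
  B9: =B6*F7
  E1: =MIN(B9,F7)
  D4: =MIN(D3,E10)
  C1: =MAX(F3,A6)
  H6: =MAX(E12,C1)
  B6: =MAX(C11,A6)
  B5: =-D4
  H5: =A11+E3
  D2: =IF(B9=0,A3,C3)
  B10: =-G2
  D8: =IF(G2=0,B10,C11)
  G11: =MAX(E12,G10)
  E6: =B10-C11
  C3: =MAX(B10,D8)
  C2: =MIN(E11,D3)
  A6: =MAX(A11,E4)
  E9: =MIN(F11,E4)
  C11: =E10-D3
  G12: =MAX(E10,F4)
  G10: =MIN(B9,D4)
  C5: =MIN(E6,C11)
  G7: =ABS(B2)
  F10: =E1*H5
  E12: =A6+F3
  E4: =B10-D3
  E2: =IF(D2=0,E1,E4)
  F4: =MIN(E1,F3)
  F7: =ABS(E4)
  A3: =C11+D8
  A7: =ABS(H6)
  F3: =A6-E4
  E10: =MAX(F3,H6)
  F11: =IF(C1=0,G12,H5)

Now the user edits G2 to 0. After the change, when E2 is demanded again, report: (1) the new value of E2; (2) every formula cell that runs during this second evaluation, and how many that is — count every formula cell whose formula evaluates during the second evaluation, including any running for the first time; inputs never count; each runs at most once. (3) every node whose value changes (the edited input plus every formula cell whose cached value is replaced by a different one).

Initial pass — values computed on the first demand:
  B10 = -(1) = -1
  E4 = -1 - -3 = 2
  A6 = MAX(-7, 2) = 2
  F3 = 2 - 2 = 0
  C1 = MAX(0, 2) = 2
  E12 = 2 + 0 = 2
  F7 = ABS(2) = 2
  H6 = MAX(2, 2) = 2
  E10 = MAX(0, 2) = 2
  C11 = 2 - -3 = 5
  B6 = MAX(5, 2) = 5
  B9 = 5 * 2 = 10
  D8 = IF(G2=0: G2=1 -> else branch C11) = 5
  C3 = MAX(-1, 5) = 5
  D2 = IF(B9=0: B9=10 -> else branch C3) = 5
  E2 = IF(D2=0: D2=5 -> else branch E4) = 2

Second demand — change propagation:
  B10: re-runs because G2 1->0; new result 0.
  E4: re-runs because B10 -1->0; new result 3.
  A6: re-runs because E4 2->3; new result 3.
  F3: re-runs because A6 2->3; E4 2->3; new result 0 (unchanged).
  C1: re-runs because A6 2->3; new result 3.
  E12: re-runs because A6 2->3; new result 3.
  F7: re-runs because E4 2->3; new result 3.
  H6: re-runs because E12 2->3; C1 2->3; new result 3.
  E10: re-runs because H6 2->3; new result 3.
  C11: re-runs because E10 2->3; new result 6.
  B6: re-runs because C11 5->6; A6 2->3; new result 6.
  B9: re-runs because B6 5->6; F7 2->3; new result 18.
  D8: re-runs because G2 1->0; C11 5->6; new result 0.
  C3: re-runs because B10 -1->0; D8 5->0; new result 0.
  D2: re-runs because B9 10->18; C3 5->0; new result 0.
  E1: newly demanded (no cache) — executes and yields 3.
  E2: re-runs because D2 5->0; E4 2->3; new result 3.

The important point: the flipped condition pulls in fresh nodes; E1 runs for the first time.

E2 now evaluates to 3.
Run set: A6, B6, B9, B10, C1, C3, C11, D2, D8, E1, E2, E4, E10, E12, F3, F7, H6 (17 run).
Changed values: A6, B6, B9, B10, C1, C3, C11, D2, D8, E2, E4, E10, E12, F7, G2, H6.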